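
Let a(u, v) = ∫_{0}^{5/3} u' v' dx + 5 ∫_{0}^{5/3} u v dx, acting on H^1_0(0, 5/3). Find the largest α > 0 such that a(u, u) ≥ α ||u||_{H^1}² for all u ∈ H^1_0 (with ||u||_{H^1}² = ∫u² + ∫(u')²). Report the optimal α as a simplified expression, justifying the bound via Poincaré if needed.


α = 1

Coercivity of a(·,·) on H^1_0(0, 5/3) means a(u, u) ≥ α ||u||_{H^1}² for every u ∈ H^1_0.
The interval has length L = 5/3, and Poincaré/coercivity depend only on L. Here a(u, u) = ∫(u')² + (5)·∫u².
Here c = 5 ≥ 1, so a(u,u) = ∫(u')² + c∫u² ≥ ∫(u')² + ∫u² = ||u||_{H^1}², i.e. α = 1 works. No larger α is possible: a(u,u) ≥ α||u||_{H^1}² means (1−α)∫(u')² ≥ (α−c)∫u², and for the modes u_n = sin(nπ(x−x₀)/L) (x₀ the left endpoint) one has ∫u_n²/∫(u_n')² = (L/(nπ))² → 0, so a(u_n,u_n)/||u_n||_{H^1}² → 1. Hence the optimal constant is α = 1.
Therefore α = 1.


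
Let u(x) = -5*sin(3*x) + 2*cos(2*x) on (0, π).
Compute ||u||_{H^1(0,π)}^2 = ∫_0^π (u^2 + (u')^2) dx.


||u||_{H^1(0,π)}^2 = -120 + 135*π

u'(x) = -4*sin(2*x) - 15*cos(3*x).
Expand u² and (u')² and integrate term by term on (0, π), using: for integers n ≥ 1, ∫_0^π sin²(nx) dx = ∫_0^π cos²(nx) dx = π/2; for n ≠ n', ∫_0^π sin(nx)sin(n'x) dx = ∫_0^π cos(nx)cos(n'x) dx = 0; and by product-to-sum, ∫_0^π sin(nx)cos(n'x) dx = ½∫_0^π [sin((n+n')x) + sin((n−n')x)] dx, which is 0 when n+n' is even and 2n/(n²−n'²) when n+n' is odd (it need not vanish on (0, π)).
  u² squared terms: (-5)²·∫sin(3x)² dx = 25·π/2 = 25*π/2;  (2)²·∫cos(2x)² dx = 4·π/2 = 2*π.
  u² cross terms: 2·(-5)·(2)·∫sin(3x)·cos(2x) dx = -20·(6/5) = -24.
  So ∫_0^π u² dx = 25*π/2 + 2*π − 24 = -24 + 29*π/2.
  (u')² squared terms: (-15)²·∫cos(3x)² dx = 225·π/2 = 225*π/2;  (-4)²·∫sin(2x)² dx = 16·π/2 = 8*π.
  (u')² cross terms: 2·(-15)·(-4)·∫cos(3x)·sin(2x) dx = 120·(-4/5) = -96.
  So ∫_0^π (u')² dx = 225*π/2 + 8*π − 96 = -96 + 241*π/2.
||u||_{H^1}^2 = (-24 + 29*π/2) + (-96 + 241*π/2) = -120 + 135*π.


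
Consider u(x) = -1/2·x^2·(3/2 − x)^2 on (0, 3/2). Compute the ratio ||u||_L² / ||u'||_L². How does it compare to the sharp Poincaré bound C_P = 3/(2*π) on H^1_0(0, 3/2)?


||u||_L² / ||u'||_L² = sqrt(3)/4 < C_P = 3/(2*π).

u(x) = -1/2·x^2·(3/2 − x)^2, so u'(x) = x*(-8*x^2 + 18*x - 9)/4.
u(x) = -1/2·x^2·(3/2 − x)^2 vanishes at x = 0 and x = 3/2, so u ∈ H^1_0(0, 3/2). Differentiate via the product rule and integrate the resulting polynomials term by term.
  ∫_0^3/2 u² dx = ∫_0^3/2 (x^8/4 - 3*x^7/2 + 27*x^6/8 - 27*x^5/8 + 81*x^4/64) dx. Term by term:
    ∫_0^3/2 x^8/4 dx = 2187/2048;  ∫_0^3/2 -3*x^7/2 dx = -19683/4096;  ∫_0^3/2 27*x^6/8 dx = 59049/7168;
    ∫_0^3/2 -27*x^5/8 dx = -6561/1024;  ∫_0^3/2 81*x^4/64 dx = 19683/10240.
  Sum: 2187/2048 − 19683/4096 + 59049/7168 − 6561/1024 + 19683/10240 = 2187/143360.
  ∫_0^3/2 (u')² dx = ∫_0^3/2 (4*x^6 - 18*x^5 + 117*x^4/4 - 81*x^3/4 + 81*x^2/16) dx. Term by term:
    ∫_0^3/2 4*x^6 dx = 2187/224;  ∫_0^3/2 -18*x^5 dx = -2187/64;  ∫_0^3/2 117*x^4/4 dx = 28431/640;
    ∫_0^3/2 -81*x^3/4 dx = -6561/256;  ∫_0^3/2 81*x^2/16 dx = 729/128.
  Sum: 2187/224 − 2187/64 + 28431/640 − 6561/256 + 729/128 = 729/8960.
∫_0^3/2 u² dx = 2187/143360, so ||u||_L² = 27*sqrt(105)/2240.
∫_0^3/2 (u')² dx = 729/8960, so ||u'||_L² = 27*sqrt(35)/560.
Ratio ||u||_L² / ||u'||_L² = sqrt(3)/4.
Sharp Poincaré constant on H^1_0(0, 3/2) is C_P = L/π = 3/(2*π), achieved by sin(2*π/3·x).
A polynomial bump cannot attain the sharp Poincaré constant (only the first sine eigenfunction does), so the ratio is strictly less than C_P, consistent with ||u||_L² ≤ C_P ||u'||_L².


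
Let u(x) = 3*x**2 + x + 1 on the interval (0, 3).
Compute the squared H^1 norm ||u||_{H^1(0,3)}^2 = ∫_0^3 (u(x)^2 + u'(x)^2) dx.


||u||_{H^1}^2 = 10149/10

The H^1 norm (squared) on an interval (0, L) is
  ||u||_{H^1}^2 = ∫_0^L u(x)^2 dx + ∫_0^L u'(x)^2 dx.
Compute u'(x) = 6*x + 1.
Then u(x)^2 = 9*x**4 + 6*x**3 + 7*x**2 + 2*x + 1 and u'(x)^2 = 36*x**2 + 12*x + 1.
Integrate each monomial from 0 to 3 using ∫_0^3 c·x^n dx = c·3^(n+1)/(n+1):
  ∫_0^3 u(x)^2 dx = ∫_0^3 (9*x^4 + 6*x^3 + 7*x^2 + 2*x + 1) dx. Term by term:
    ∫_0^3 9*x^4 dx = 2187/5;  ∫_0^3 6*x^3 dx = 243/2;  ∫_0^3 7*x^2 dx = 63;
    ∫_0^3 2*x dx = 9;  ∫_0^3 1 dx = 3.
  Sum: 2187/5 + 243/2 + 63 + 9 + 3 = 6339/10.
  ∫_0^3 u'(x)^2 dx = ∫_0^3 (36*x^2 + 12*x + 1) dx. Term by term:
    ∫_0^3 36*x^2 dx = 324;  ∫_0^3 12*x dx = 54;  ∫_0^3 1 dx = 3.
  Sum: 324 + 54 + 3 = 381.
Adding: ||u||_{H^1}^2 = 6339/10 + 381 = 10149/10.


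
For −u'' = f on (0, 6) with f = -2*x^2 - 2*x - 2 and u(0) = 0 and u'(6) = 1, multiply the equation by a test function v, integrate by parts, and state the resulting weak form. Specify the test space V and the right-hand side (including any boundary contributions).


V = {v ∈ H^1(0, 6) : v(0) = 0} (test functions vanish at x = 0 where u is specified); weak form: ∫_0^6 u'v' dx = ∫_0^6 (-2*x^2 - 2*x - 2) v dx + v(6) for all v ∈ V.

Multiply both sides by a test function v and integrate from 0 to 6:
  ∫_0^6 −u''(x) v(x) dx = ∫_0^6 f(x) v(x) dx.
Integrate the LHS by parts once:
  ∫_0^6 −u'' v dx = −[u'(x) v(x)]_0^6 + ∫_0^6 u'(x) v'(x) dx.
Thus ∫_0^6 u'(x) v'(x) dx = ∫_0^6 f(x) v(x) dx + [u'(x) v(x)]_0^6.
Choose V so that boundary terms are either known or forced to vanish.
Mixed BC: u(0) = 0 (Dirichlet) and u'(6) = 1 (Neumann). Define V = {v ∈ H^1(0, 6) : v(0) = 0}. Then [u' v]_0^6 = u'(6)·v(6) − u'(0)·0 = v(6).
Weak formulation: find u (satisfying any essential BC) such that ∫_0^6 u'(x) v'(x) dx = ∫_0^6 f v dx + v(6) for all v ∈ V (Dirichlet at 0 absorbed into V; Neumann datum at x = 6 contributes the boundary term).
Substituting f(x) = -2*x^2 - 2*x - 2, the right-hand side is ∫_0^6 (-2*x^2 - 2*x - 2) v dx + v(6).


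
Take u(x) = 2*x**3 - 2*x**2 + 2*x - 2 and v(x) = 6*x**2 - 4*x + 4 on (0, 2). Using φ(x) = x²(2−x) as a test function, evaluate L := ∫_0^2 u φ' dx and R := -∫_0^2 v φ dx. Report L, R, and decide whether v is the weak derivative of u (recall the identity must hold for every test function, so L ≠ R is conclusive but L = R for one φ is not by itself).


LHS = -136/15, RHS = -176/15. No, v is not the weak derivative of u.

u(x) = 2*x**3 - 2*x**2 + 2*x - 2, classical derivative u'(x) = 6*x**2 - 4*x + 2.
φ(x) = x²(2−x), so φ'(x) = x*(4 - 3*x).
Note φ(0) = φ(2) = 0, so the boundary term u·φ vanishes.
LHS = ∫_0^2 u(x) φ'(x) dx = ∫_0^2 (-6*x^5 + 14*x^4 - 14*x^3 + 14*x^2 - 8*x) dx. Term by term:
  ∫_0^2 -6*x^5 dx = -64;  ∫_0^2 14*x^4 dx = 448/5;  ∫_0^2 -14*x^3 dx = -56;
  ∫_0^2 14*x^2 dx = 112/3;  ∫_0^2 -8*x dx = -16.
Sum: -64 + 448/5 − 56 + 112/3 − 16 = -136/15.
So LHS = -136/15.
∫_0^2 v(x) φ(x) dx = ∫_0^2 (-6*x^5 + 16*x^4 - 12*x^3 + 8*x^2) dx. Term by term:
  ∫_0^2 -6*x^5 dx = -64;  ∫_0^2 16*x^4 dx = 512/5;  ∫_0^2 -12*x^3 dx = -48;
  ∫_0^2 8*x^2 dx = 64/3.
Sum: -64 + 512/5 − 48 + 64/3 = 176/15.
So RHS = -∫_0^2 v(x) φ(x) dx = -176/15.
LHS − RHS = 8/3 ≠ 0, so the identity fails.
(For a valid weak derivative the identity must hold for EVERY test function, in particular this one. The failure shows v is NOT the weak derivative of u.)
Correct weak derivative would be u'(x) = 6*x**2 - 4*x + 2.


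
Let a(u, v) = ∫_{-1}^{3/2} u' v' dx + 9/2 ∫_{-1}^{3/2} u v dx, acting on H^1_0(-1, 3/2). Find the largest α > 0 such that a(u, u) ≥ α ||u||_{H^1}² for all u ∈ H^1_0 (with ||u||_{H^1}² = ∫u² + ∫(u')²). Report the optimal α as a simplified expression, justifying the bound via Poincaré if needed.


α = 1

Coercivity of a(·,·) on H^1_0(-1, 3/2) means a(u, u) ≥ α ||u||_{H^1}² for every u ∈ H^1_0.
The interval has length L = 5/2, and Poincaré/coercivity depend only on L. Here a(u, u) = ∫(u')² + (9/2)·∫u².
Here c = 9/2 ≥ 1, so a(u,u) = ∫(u')² + c∫u² ≥ ∫(u')² + ∫u² = ||u||_{H^1}², i.e. α = 1 works. No larger α is possible: a(u,u) ≥ α||u||_{H^1}² means (1−α)∫(u')² ≥ (α−c)∫u², and for the modes u_n = sin(nπ(x−x₀)/L) (x₀ the left endpoint) one has ∫u_n²/∫(u_n')² = (L/(nπ))² → 0, so a(u_n,u_n)/||u_n||_{H^1}² → 1. Hence the optimal constant is α = 1.
Therefore α = 1.


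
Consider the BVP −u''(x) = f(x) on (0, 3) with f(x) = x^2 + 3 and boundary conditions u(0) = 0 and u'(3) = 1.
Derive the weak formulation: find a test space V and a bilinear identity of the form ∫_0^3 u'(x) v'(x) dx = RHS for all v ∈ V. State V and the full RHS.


V = {v ∈ H^1(0, 3) : v(0) = 0} (test functions vanish at x = 0 where u is specified); weak form: ∫_0^3 u'v' dx = ∫_0^3 (x^2 + 3) v dx + v(3) for all v ∈ V.

Multiply both sides by a test function v and integrate from 0 to 3:
  ∫_0^3 −u''(x) v(x) dx = ∫_0^3 f(x) v(x) dx.
Integrate the LHS by parts once:
  ∫_0^3 −u'' v dx = −[u'(x) v(x)]_0^3 + ∫_0^3 u'(x) v'(x) dx.
Thus ∫_0^3 u'(x) v'(x) dx = ∫_0^3 f(x) v(x) dx + [u'(x) v(x)]_0^3.
Choose V so that boundary terms are either known or forced to vanish.
Mixed BC: u(0) = 0 (Dirichlet) and u'(3) = 1 (Neumann). Define V = {v ∈ H^1(0, 3) : v(0) = 0}. Then [u' v]_0^3 = u'(3)·v(3) − u'(0)·0 = v(3).
Weak formulation: find u (satisfying any essential BC) such that ∫_0^3 u'(x) v'(x) dx = ∫_0^3 f v dx + v(3) for all v ∈ V (Dirichlet at 0 absorbed into V; Neumann datum at x = 3 contributes the boundary term).
Substituting f(x) = x^2 + 3, the right-hand side is ∫_0^3 (x^2 + 3) v dx + v(3).


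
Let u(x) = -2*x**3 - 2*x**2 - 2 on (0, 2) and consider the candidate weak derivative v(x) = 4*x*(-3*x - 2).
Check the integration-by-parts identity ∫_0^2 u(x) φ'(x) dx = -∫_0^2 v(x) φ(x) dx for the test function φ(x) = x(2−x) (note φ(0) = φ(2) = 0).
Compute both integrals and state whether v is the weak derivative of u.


LHS = 224/15, RHS = 448/15. No, v is not the weak derivative of u.

u(x) = -2*x**3 - 2*x**2 - 2, classical derivative u'(x) = -6*x**2 - 4*x.
φ(x) = x(2−x), so φ'(x) = 2 - 2*x.
Note φ(0) = φ(2) = 0, so the boundary term u·φ vanishes.
LHS = ∫_0^2 u(x) φ'(x) dx = ∫_0^2 (4*x^4 - 4*x^2 + 4*x - 4) dx. Term by term:
  ∫_0^2 4*x^4 dx = 128/5;  ∫_0^2 -4*x^2 dx = -32/3;  ∫_0^2 4*x dx = 8;
  ∫_0^2 -4 dx = -8.
Sum: 128/5 − 32/3 + 8 − 8 = 224/15.
So LHS = 224/15.
∫_0^2 v(x) φ(x) dx = ∫_0^2 (12*x^4 - 16*x^3 - 16*x^2) dx. Term by term:
  ∫_0^2 12*x^4 dx = 384/5;  ∫_0^2 -16*x^3 dx = -64;  ∫_0^2 -16*x^2 dx = -128/3.
Sum: 384/5 − 64 − 128/3 = -448/15.
So RHS = -∫_0^2 v(x) φ(x) dx = 448/15.
LHS − RHS = -224/15 ≠ 0, so the identity fails.
(For a valid weak derivative the identity must hold for EVERY test function, in particular this one. The failure shows v is NOT the weak derivative of u.)
Correct weak derivative would be u'(x) = -6*x**2 - 4*x.


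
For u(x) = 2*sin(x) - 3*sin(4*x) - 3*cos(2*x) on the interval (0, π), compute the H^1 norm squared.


||u||_{H^1(0,π)}^2 = 40 + 103*π

u'(x) = 6*sin(2*x) + 2*cos(x) - 12*cos(4*x).
Expand u² and (u')² and integrate term by term on (0, π), using: for integers n ≥ 1, ∫_0^π sin²(nx) dx = ∫_0^π cos²(nx) dx = π/2; for n ≠ n', ∫_0^π sin(nx)sin(n'x) dx = ∫_0^π cos(nx)cos(n'x) dx = 0; and by product-to-sum, ∫_0^π sin(nx)cos(n'x) dx = ½∫_0^π [sin((n+n')x) + sin((n−n')x)] dx, which is 0 when n+n' is even and 2n/(n²−n'²) when n+n' is odd (it need not vanish on (0, π)).
  u² squared terms: (-3)²·∫cos(2x)² dx = 9·π/2 = 9*π/2;  (-3)²·∫sin(4x)² dx = 9·π/2 = 9*π/2;  (2)²·∫sin(x)² dx = 4·π/2 = 2*π.
  u² cross terms: 2·(-3)·(-3)·∫cos(2x)·sin(4x) dx = 18·(0) = 0;  2·(-3)·(2)·∫cos(2x)·sin(x) dx = -12·(-2/3) = 8;  2·(-3)·(2)·∫sin(4x)·sin(x) dx = -12·(0) = 0.
  So ∫_0^π u² dx = 9*π/2 + 9*π/2 + 2*π + 0 + 8 + 0 = 8 + 11*π.
  (u')² squared terms: (-12)²·∫cos(4x)² dx = 144·π/2 = 72*π;  (2)²·∫cos(x)² dx = 4·π/2 = 2*π;  (6)²·∫sin(2x)² dx = 36·π/2 = 18*π.
  (u')² cross terms: 2·(-12)·(2)·∫cos(4x)·cos(x) dx = -48·(0) = 0;  2·(-12)·(6)·∫cos(4x)·sin(2x) dx = -144·(0) = 0;  2·(2)·(6)·∫cos(x)·sin(2x) dx = 24·(4/3) = 32.
  So ∫_0^π (u')² dx = 72*π + 2*π + 18*π + 0 + 0 + 32 = 32 + 92*π.
||u||_{H^1}^2 = (8 + 11*π) + (32 + 92*π) = 40 + 103*π.


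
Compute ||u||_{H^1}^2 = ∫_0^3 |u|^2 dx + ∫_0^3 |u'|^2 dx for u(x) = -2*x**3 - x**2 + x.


||u||_{H^1}^2 = 259491/70

The H^1 norm (squared) on an interval (0, L) is
  ||u||_{H^1}^2 = ∫_0^L u(x)^2 dx + ∫_0^L u'(x)^2 dx.
Compute u'(x) = -6*x**2 - 2*x + 1.
Then u(x)^2 = 4*x**6 + 4*x**5 - 3*x**4 - 2*x**3 + x**2 and u'(x)^2 = 36*x**4 + 24*x**3 - 8*x**2 - 4*x + 1.
Integrate each monomial from 0 to 3 using ∫_0^3 c·x^n dx = c·3^(n+1)/(n+1):
  ∫_0^3 u(x)^2 dx = ∫_0^3 (4*x^6 + 4*x^5 - 3*x^4 - 2*x^3 + x^2) dx. Term by term:
    ∫_0^3 4*x^6 dx = 8748/7;  ∫_0^3 4*x^5 dx = 486;  ∫_0^3 -3*x^4 dx = -729/5;
    ∫_0^3 -2*x^3 dx = -81/2;  ∫_0^3 x^2 dx = 9.
  Sum: 8748/7 + 486 − 729/5 − 81/2 + 9 = 109089/70.
  ∫_0^3 u'(x)^2 dx = ∫_0^3 (36*x^4 + 24*x^3 - 8*x^2 - 4*x + 1) dx. Term by term:
    ∫_0^3 36*x^4 dx = 8748/5;  ∫_0^3 24*x^3 dx = 486;  ∫_0^3 -8*x^2 dx = -72;
    ∫_0^3 -4*x dx = -18;  ∫_0^3 1 dx = 3.
  Sum: 8748/5 + 486 − 72 − 18 + 3 = 10743/5.
Adding: ||u||_{H^1}^2 = 109089/70 + 10743/5 = 259491/70.


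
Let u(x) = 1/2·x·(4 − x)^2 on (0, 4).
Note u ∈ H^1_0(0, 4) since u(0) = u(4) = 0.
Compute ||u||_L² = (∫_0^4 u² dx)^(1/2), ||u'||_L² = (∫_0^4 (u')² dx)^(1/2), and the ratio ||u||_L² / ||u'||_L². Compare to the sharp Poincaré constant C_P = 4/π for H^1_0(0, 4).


||u||_L² / ||u'||_L² = 2*sqrt(14)/7 < C_P = 4/π.

u(x) = 1/2·x·(4 − x)^2, so u'(x) = (x/2 - 2)*(3*x - 4).
u(x) = 1/2·x·(4 − x)^2 vanishes at x = 0 and x = 4, so u ∈ H^1_0(0, 4). Differentiate via the product rule and integrate the resulting polynomials term by term.
  ∫_0^4 u² dx = ∫_0^4 (x^6/4 - 4*x^5 + 24*x^4 - 64*x^3 + 64*x^2) dx. Term by term:
    ∫_0^4 x^6/4 dx = 4096/7;  ∫_0^4 -4*x^5 dx = -8192/3;  ∫_0^4 24*x^4 dx = 24576/5;
    ∫_0^4 -64*x^3 dx = -4096;  ∫_0^4 64*x^2 dx = 4096/3.
  Sum: 4096/7 − 8192/3 + 24576/5 − 4096 + 4096/3 = 4096/105.
  ∫_0^4 (u')² dx = ∫_0^4 (9*x^4/4 - 24*x^3 + 88*x^2 - 128*x + 64) dx. Term by term:
    ∫_0^4 9*x^4/4 dx = 2304/5;  ∫_0^4 -24*x^3 dx = -1536;  ∫_0^4 88*x^2 dx = 5632/3;
    ∫_0^4 -128*x dx = -1024;  ∫_0^4 64 dx = 256.
  Sum: 2304/5 − 1536 + 5632/3 − 1024 + 256 = 512/15.
∫_0^4 u² dx = 4096/105, so ||u||_L² = 64*sqrt(105)/105.
∫_0^4 (u')² dx = 512/15, so ||u'||_L² = 16*sqrt(30)/15.
Ratio ||u||_L² / ||u'||_L² = 2*sqrt(14)/7.
Sharp Poincaré constant on H^1_0(0, 4) is C_P = L/π = 4/π, achieved by sin(π/4·x).
A polynomial bump cannot attain the sharp Poincaré constant (only the first sine eigenfunction does), so the ratio is strictly less than C_P, consistent with ||u||_L² ≤ C_P ||u'||_L².


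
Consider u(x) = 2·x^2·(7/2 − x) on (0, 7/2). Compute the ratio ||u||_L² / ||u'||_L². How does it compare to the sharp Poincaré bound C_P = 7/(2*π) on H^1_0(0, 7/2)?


||u||_L² / ||u'||_L² = sqrt(14)/4 < C_P = 7/(2*π).

u(x) = 2·x^2·(7/2 − x), so u'(x) = 2*x*(7 - 3*x).
u(x) = 2·x^2·(7/2 − x) vanishes at x = 0 and x = 7/2, so u ∈ H^1_0(0, 7/2). Differentiate via the product rule and integrate the resulting polynomials term by term.
  ∫_0^7/2 u² dx = ∫_0^7/2 (4*x^6 - 28*x^5 + 49*x^4) dx. Term by term:
    ∫_0^7/2 4*x^6 dx = 117649/32;  ∫_0^7/2 -28*x^5 dx = -823543/96;  ∫_0^7/2 49*x^4 dx = 823543/160.
  Sum: 117649/32 − 823543/96 + 823543/160 = 117649/480.
  ∫_0^7/2 (u')² dx = ∫_0^7/2 (36*x^4 - 168*x^3 + 196*x^2) dx. Term by term:
    ∫_0^7/2 36*x^4 dx = 151263/40;  ∫_0^7/2 -168*x^3 dx = -50421/8;  ∫_0^7/2 196*x^2 dx = 16807/6.
  Sum: 151263/40 − 50421/8 + 16807/6 = 16807/60.
∫_0^7/2 u² dx = 117649/480, so ||u||_L² = 343*sqrt(30)/120.
∫_0^7/2 (u')² dx = 16807/60, so ||u'||_L² = 49*sqrt(105)/30.
Ratio ||u||_L² / ||u'||_L² = sqrt(14)/4.
Sharp Poincaré constant on H^1_0(0, 7/2) is C_P = L/π = 7/(2*π), achieved by sin(2*π/7·x).
A polynomial bump cannot attain the sharp Poincaré constant (only the first sine eigenfunction does), so the ratio is strictly less than C_P, consistent with ||u||_L² ≤ C_P ||u'||_L².


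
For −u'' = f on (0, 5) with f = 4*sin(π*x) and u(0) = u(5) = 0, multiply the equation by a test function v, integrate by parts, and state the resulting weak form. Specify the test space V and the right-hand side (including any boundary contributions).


V = H^1_0(0, 5) (so v(0) = v(5) = 0); weak form: ∫_0^5 u'v' dx = ∫_0^5 (4*sin(π*x)) v dx for all v ∈ V.

Multiply both sides by a test function v and integrate from 0 to 5:
  ∫_0^5 −u''(x) v(x) dx = ∫_0^5 f(x) v(x) dx.
Integrate the LHS by parts once:
  ∫_0^5 −u'' v dx = −[u'(x) v(x)]_0^5 + ∫_0^5 u'(x) v'(x) dx.
Thus ∫_0^5 u'(x) v'(x) dx = ∫_0^5 f(x) v(x) dx + [u'(x) v(x)]_0^5.
Choose V so that boundary terms are either known or forced to vanish.
u is Dirichlet: u(0) = u(5) = 0. Let V = H^1_0(0, 5); then v(0) = v(5) = 0, and [u' v]_0^5 = 0.
Weak formulation: find u (satisfying any essential BC) such that ∫_0^5 u'(x) v'(x) dx = ∫_0^5 f v dx for all v ∈ V.
Substituting f(x) = 4*sin(π*x), the right-hand side is ∫_0^5 (4*sin(π*x)) v dx.


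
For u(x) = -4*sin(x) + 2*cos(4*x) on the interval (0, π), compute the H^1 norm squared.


||u||_{H^1(0,π)}^2 = 544/15 + 50*π

u'(x) = -8*sin(4*x) - 4*cos(x).
Expand u² and (u')² and integrate term by term on (0, π), using: for integers n ≥ 1, ∫_0^π sin²(nx) dx = ∫_0^π cos²(nx) dx = π/2; for n ≠ n', ∫_0^π sin(nx)sin(n'x) dx = ∫_0^π cos(nx)cos(n'x) dx = 0; and by product-to-sum, ∫_0^π sin(nx)cos(n'x) dx = ½∫_0^π [sin((n+n')x) + sin((n−n')x)] dx, which is 0 when n+n' is even and 2n/(n²−n'²) when n+n' is odd (it need not vanish on (0, π)).
  u² squared terms: (-4)²·∫sin(x)² dx = 16·π/2 = 8*π;  (2)²·∫cos(4x)² dx = 4·π/2 = 2*π.
  u² cross terms: 2·(-4)·(2)·∫sin(x)·cos(4x) dx = -16·(-2/15) = 32/15.
  So ∫_0^π u² dx = 8*π + 2*π + 32/15 = 32/15 + 10*π.
  (u')² squared terms: (-8)²·∫sin(4x)² dx = 64·π/2 = 32*π;  (-4)²·∫cos(x)² dx = 16·π/2 = 8*π.
  (u')² cross terms: 2·(-8)·(-4)·∫sin(4x)·cos(x) dx = 64·(8/15) = 512/15.
  So ∫_0^π (u')² dx = 32*π + 8*π + 512/15 = 512/15 + 40*π.
||u||_{H^1}^2 = (32/15 + 10*π) + (512/15 + 40*π) = 544/15 + 50*π.


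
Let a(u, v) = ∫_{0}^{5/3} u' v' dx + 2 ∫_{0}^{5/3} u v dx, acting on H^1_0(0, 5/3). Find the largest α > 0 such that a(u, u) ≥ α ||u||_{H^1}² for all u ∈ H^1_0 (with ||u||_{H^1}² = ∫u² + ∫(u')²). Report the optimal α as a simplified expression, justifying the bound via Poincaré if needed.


α = 1

Coercivity of a(·,·) on H^1_0(0, 5/3) means a(u, u) ≥ α ||u||_{H^1}² for every u ∈ H^1_0.
The interval has length L = 5/3, and Poincaré/coercivity depend only on L. Here a(u, u) = ∫(u')² + (2)·∫u².
Here c = 2 ≥ 1, so a(u,u) = ∫(u')² + c∫u² ≥ ∫(u')² + ∫u² = ||u||_{H^1}², i.e. α = 1 works. No larger α is possible: a(u,u) ≥ α||u||_{H^1}² means (1−α)∫(u')² ≥ (α−c)∫u², and for the modes u_n = sin(nπ(x−x₀)/L) (x₀ the left endpoint) one has ∫u_n²/∫(u_n')² = (L/(nπ))² → 0, so a(u_n,u_n)/||u_n||_{H^1}² → 1. Hence the optimal constant is α = 1.
Therefore α = 1.


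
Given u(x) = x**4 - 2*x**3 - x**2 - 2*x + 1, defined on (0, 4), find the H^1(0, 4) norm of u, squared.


||u||_{H^1}^2 = 4181372/315

The H^1 norm (squared) on an interval (0, L) is
  ||u||_{H^1}^2 = ∫_0^L u(x)^2 dx + ∫_0^L u'(x)^2 dx.
Compute u'(x) = 4*x**3 - 6*x**2 - 2*x - 2.
Then u(x)^2 = x**8 - 4*x**7 + 2*x**6 + 11*x**4 + 2*x**2 - 4*x + 1 and u'(x)^2 = 16*x**6 - 48*x**5 + 20*x**4 + 8*x**3 + 28*x**2 + 8*x + 4.
Integrate each monomial from 0 to 4 using ∫_0^4 c·x^n dx = c·4^(n+1)/(n+1):
  ∫_0^4 u(x)^2 dx = ∫_0^4 (x^8 - 4*x^7 + 2*x^6 + 11*x^4 + 2*x^2 - 4*x + 1) dx. Term by term:
    ∫_0^4 x^8 dx = 262144/9;  ∫_0^4 -4*x^7 dx = -32768;  ∫_0^4 2*x^6 dx = 32768/7;
    ∫_0^4 11*x^4 dx = 11264/5;  ∫_0^4 2*x^2 dx = 128/3;  ∫_0^4 -4*x dx = -32;
    ∫_0^4 1 dx = 4.
  Sum: 262144/9 − 32768 + 32768/7 + 11264/5 + 128/3 − 32 + 4 = 1041932/315.
  ∫_0^4 u'(x)^2 dx = ∫_0^4 (16*x^6 - 48*x^5 + 20*x^4 + 8*x^3 + 28*x^2 + 8*x + 4) dx. Term by term:
    ∫_0^4 16*x^6 dx = 262144/7;  ∫_0^4 -48*x^5 dx = -32768;  ∫_0^4 20*x^4 dx = 4096;
    ∫_0^4 8*x^3 dx = 512;  ∫_0^4 28*x^2 dx = 1792/3;  ∫_0^4 8*x dx = 64;
    ∫_0^4 4 dx = 16.
  Sum: 262144/7 − 32768 + 4096 + 512 + 1792/3 + 64 + 16 = 209296/21.
Adding: ||u||_{H^1}^2 = 1041932/315 + 209296/21 = 4181372/315.


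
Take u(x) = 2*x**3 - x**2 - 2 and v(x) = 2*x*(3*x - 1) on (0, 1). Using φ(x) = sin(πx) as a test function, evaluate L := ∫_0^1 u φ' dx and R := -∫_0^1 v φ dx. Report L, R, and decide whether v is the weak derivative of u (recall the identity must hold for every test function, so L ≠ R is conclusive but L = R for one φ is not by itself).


LHS = -4/π + 24/π^3, RHS = -4/π + 24/π^3. Yes, v = u' weakly.

u(x) = 2*x**3 - x**2 - 2, classical derivative u'(x) = 6*x**2 - 2*x.
φ(x) = sin(πx), so φ'(x) = π*cos(π*x).
Note φ(0) = φ(1) = 0, so the boundary term u·φ vanishes.
LHS = ∫_0^1 u(x) φ'(x) dx = ∫_0^1 (2*π*x^3*cos(π*x) - π*x^2*cos(π*x) - 2*π*cos(π*x)) dx. Term by term:
  ∫_0^1 -2*π*cos(π*x) dx = 0;  ∫_0^1 -π*x^2*cos(π*x) dx = 2/π;  ∫_0^1 2*π*x^3*cos(π*x) dx = -6/π + 24/π^3.
Sum: 0 + 2/π + -6/π + 24/π^3 = -4/π + 24/π^3.
So LHS = -4/π + 24/π^3.
∫_0^1 v(x) φ(x) dx = ∫_0^1 (6*x^2*sin(π*x) - 2*x*sin(π*x)) dx. Term by term:
  ∫_0^1 -2*x*sin(π*x) dx = -2/π;  ∫_0^1 6*x^2*sin(π*x) dx = -24/π^3 + 6/π.
Sum: -2/π + -24/π^3 + 6/π = -24/π^3 + 4/π.
So RHS = -∫_0^1 v(x) φ(x) dx = -4/π + 24/π^3.
LHS = RHS, so the identity holds for this test φ.
Moreover u is smooth here and v(x) = u'(x) = 6*x**2 - 2*x pointwise, so the identity holds for every test function. Hence v is the weak derivative of u.


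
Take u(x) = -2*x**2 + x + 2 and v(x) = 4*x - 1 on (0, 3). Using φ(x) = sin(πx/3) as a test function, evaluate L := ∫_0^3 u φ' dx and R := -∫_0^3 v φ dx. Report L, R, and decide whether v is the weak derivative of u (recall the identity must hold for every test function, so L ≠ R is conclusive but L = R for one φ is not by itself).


LHS = 30/π, RHS = -30/π. No, v is not the weak derivative of u.

u(x) = -2*x**2 + x + 2, classical derivative u'(x) = 1 - 4*x.
φ(x) = sin(πx/3), so φ'(x) = π*cos(π*x/3)/3.
Note φ(0) = φ(3) = 0, so the boundary term u·φ vanishes.
LHS = ∫_0^3 u(x) φ'(x) dx = ∫_0^3 (-2*π*x^2*cos(π*x/3)/3 + π*x*cos(π*x/3)/3 + 2*π*cos(π*x/3)/3) dx. Term by term:
  ∫_0^3 2*π*cos(π*x/3)/3 dx = 0;  ∫_0^3 -2*π*x^2*cos(π*x/3)/3 dx = 36/π;  ∫_0^3 π*x*cos(π*x/3)/3 dx = -6/π.
Sum: 0 + 36/π − 6/π = 30/π.
So LHS = 30/π.
∫_0^3 v(x) φ(x) dx = ∫_0^3 (4*x*sin(π*x/3) - sin(π*x/3)) dx. Term by term:
  ∫_0^3 -sin(π*x/3) dx = -6/π;  ∫_0^3 4*x*sin(π*x/3) dx = 36/π.
Sum: -6/π + 36/π = 30/π.
So RHS = -∫_0^3 v(x) φ(x) dx = -30/π.
LHS − RHS = 60/π ≠ 0, so the identity fails.
(For a valid weak derivative the identity must hold for EVERY test function, in particular this one. The failure shows v is NOT the weak derivative of u.)
Correct weak derivative would be u'(x) = 1 - 4*x.


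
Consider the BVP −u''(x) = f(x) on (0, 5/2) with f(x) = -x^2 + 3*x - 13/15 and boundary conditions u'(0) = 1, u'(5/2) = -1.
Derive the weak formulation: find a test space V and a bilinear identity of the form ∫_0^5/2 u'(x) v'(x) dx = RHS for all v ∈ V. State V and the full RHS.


V = H^1(0, 5/2) (v unrestricted at boundary; u is determined up to an additive constant); weak form: ∫_0^5/2 u'v' dx = ∫_0^5/2 (-x^2 + 3*x - 13/15) v dx − v(5/2) − v(0) for all v ∈ V.

Multiply both sides by a test function v and integrate from 0 to 5/2:
  ∫_0^5/2 −u''(x) v(x) dx = ∫_0^5/2 f(x) v(x) dx.
Integrate the LHS by parts once:
  ∫_0^5/2 −u'' v dx = −[u'(x) v(x)]_0^5/2 + ∫_0^5/2 u'(x) v'(x) dx.
Thus ∫_0^5/2 u'(x) v'(x) dx = ∫_0^5/2 f(x) v(x) dx + [u'(x) v(x)]_0^5/2.
Choose V so that boundary terms are either known or forced to vanish.
u has inhomogeneous Neumann u'(0) = 1, u'(5/2) = -1. [u' v]_0^5/2 = (-1)·v(5/2) − (1)·v(0) = − v(5/2) − v(0). Take V = H^1(0, 5/2); boundary term becomes part of RHS.
Weak formulation: find u (satisfying any essential BC) such that ∫_0^5/2 u'(x) v'(x) dx = ∫_0^5/2 f v dx − v(5/2) − v(0) for all v ∈ V (Neumann data are natural BCs: they enter the RHS as boundary terms).
Substituting f(x) = -x^2 + 3*x - 13/15, the right-hand side is ∫_0^5/2 (-x^2 + 3*x - 13/15) v dx − v(5/2) − v(0).
Compatibility check (pure Neumann): taking v ≡ 1 ∈ V gives 0 = ∫_0^5/2 f dx + (-1) − (1), i.e. ∫_0^5/2 f dx must equal u'(0) − u'(5/2) = 2. Indeed ∫_0^5/2 (-x^2 + 3*x - 13/15) dx = 2, so the data are compatible. The solution is then unique only up to an additive constant (fix it e.g. by requiring ∫_0^5/2 u dx = 0).


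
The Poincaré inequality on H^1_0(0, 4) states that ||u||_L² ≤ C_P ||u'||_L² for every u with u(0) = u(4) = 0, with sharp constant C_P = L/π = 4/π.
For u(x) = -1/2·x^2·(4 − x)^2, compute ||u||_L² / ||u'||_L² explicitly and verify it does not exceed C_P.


||u||_L² / ||u'||_L² = 2*sqrt(3)/3 < C_P = 4/π.

u(x) = -1/2·x^2·(4 − x)^2, so u'(x) = x*(x*(4 - x) - (x - 4)^2).
u(x) = -1/2·x^2·(4 − x)^2 vanishes at x = 0 and x = 4, so u ∈ H^1_0(0, 4). Differentiate via the product rule and integrate the resulting polynomials term by term.
  ∫_0^4 u² dx = ∫_0^4 (x^8/4 - 4*x^7 + 24*x^6 - 64*x^5 + 64*x^4) dx. Term by term:
    ∫_0^4 x^8/4 dx = 65536/9;  ∫_0^4 -4*x^7 dx = -32768;  ∫_0^4 24*x^6 dx = 393216/7;
    ∫_0^4 -64*x^5 dx = -131072/3;  ∫_0^4 64*x^4 dx = 65536/5.
  Sum: 65536/9 − 32768 + 393216/7 − 131072/3 + 65536/5 = 32768/315.
  ∫_0^4 (u')² dx = ∫_0^4 (4*x^6 - 48*x^5 + 208*x^4 - 384*x^3 + 256*x^2) dx. Term by term:
    ∫_0^4 4*x^6 dx = 65536/7;  ∫_0^4 -48*x^5 dx = -32768;  ∫_0^4 208*x^4 dx = 212992/5;
    ∫_0^4 -384*x^3 dx = -24576;  ∫_0^4 256*x^2 dx = 16384/3.
  Sum: 65536/7 − 32768 + 212992/5 − 24576 + 16384/3 = 8192/105.
∫_0^4 u² dx = 32768/315, so ||u||_L² = 128*sqrt(70)/105.
∫_0^4 (u')² dx = 8192/105, so ||u'||_L² = 64*sqrt(210)/105.
Ratio ||u||_L² / ||u'||_L² = 2*sqrt(3)/3.
Sharp Poincaré constant on H^1_0(0, 4) is C_P = L/π = 4/π, achieved by sin(π/4·x).
A polynomial bump cannot attain the sharp Poincaré constant (only the first sine eigenfunction does), so the ratio is strictly less than C_P, consistent with ||u||_L² ≤ C_P ||u'||_L².


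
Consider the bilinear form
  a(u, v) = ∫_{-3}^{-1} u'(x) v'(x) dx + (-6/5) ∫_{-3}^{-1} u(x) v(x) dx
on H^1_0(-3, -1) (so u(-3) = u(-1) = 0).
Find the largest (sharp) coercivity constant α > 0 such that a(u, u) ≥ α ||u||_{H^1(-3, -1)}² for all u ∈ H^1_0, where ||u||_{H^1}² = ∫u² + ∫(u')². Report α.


α = (-24/5 + π^2)/(4 + π^2)

Coercivity of a(·,·) on H^1_0(-3, -1) means a(u, u) ≥ α ||u||_{H^1}² for every u ∈ H^1_0.
The interval has length L = 2, and Poincaré/coercivity depend only on L. Here a(u, u) = ∫(u')² + (-6/5)·∫u².
Here c = -6/5 < 0 with |c| < (π/L)² = π^2/4, so coercivity still holds. The condition a(u,u) ≥ α||u||_{H^1}² reads (1−α)∫(u')² ≥ (α−c)∫u². Any admissible α is ≤ 1 (rapidly oscillating u have ∫u²/∫(u')² → 0), and α = 1 would force 0 ≥ (1−c)∫u², impossible since c < 1; so 1−α > 0. By the sharp Poincaré inequality on H^1_0 of an interval of length L, ∫(u')² ≥ (π/L)²∫u² with equality for the first sine mode sin(π(x−x₀)/L) (x₀ the left endpoint), so the inequality holds for all u iff (1−α)(π/L)² ≥ α − c, i.e. α ≤ ((π/L)² + c)/((π/L)² + 1) = (1 + c(L/π)²)/(1 + (L/π)²). (Direct route, valid since c ≤ 0: Poincaré gives c∫u² ≥ c(L/π)²∫(u')², so a(u,u) ≥ (1 + c(L/π)²)∫(u')², while ||u||_{H^1}² ≤ (1 + (L/π)²)∫(u')²; dividing yields the same α.) With (π/L)² = π^2/4 and c = -6/5, the largest admissible constant is α = ((π/L)² + c)/((π/L)² + 1).
Simplifying, α = (-24/5 + π^2)/(4 + π^2).


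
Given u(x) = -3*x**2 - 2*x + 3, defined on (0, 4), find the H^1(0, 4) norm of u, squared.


||u||_{H^1}^2 = 48428/15

The H^1 norm (squared) on an interval (0, L) is
  ||u||_{H^1}^2 = ∫_0^L u(x)^2 dx + ∫_0^L u'(x)^2 dx.
Compute u'(x) = -6*x - 2.
Then u(x)^2 = 9*x**4 + 12*x**3 - 14*x**2 - 12*x + 9 and u'(x)^2 = 36*x**2 + 24*x + 4.
Integrate each monomial from 0 to 4 using ∫_0^4 c·x^n dx = c·4^(n+1)/(n+1):
  ∫_0^4 u(x)^2 dx = ∫_0^4 (9*x^4 + 12*x^3 - 14*x^2 - 12*x + 9) dx. Term by term:
    ∫_0^4 9*x^4 dx = 9216/5;  ∫_0^4 12*x^3 dx = 768;  ∫_0^4 -14*x^2 dx = -896/3;
    ∫_0^4 -12*x dx = -96;  ∫_0^4 9 dx = 36.
  Sum: 9216/5 + 768 − 896/3 − 96 + 36 = 33788/15.
  ∫_0^4 u'(x)^2 dx = ∫_0^4 (36*x^2 + 24*x + 4) dx. Term by term:
    ∫_0^4 36*x^2 dx = 768;  ∫_0^4 24*x dx = 192;  ∫_0^4 4 dx = 16.
  Sum: 768 + 192 + 16 = 976.
Adding: ||u||_{H^1}^2 = 33788/15 + 976 = 48428/15.


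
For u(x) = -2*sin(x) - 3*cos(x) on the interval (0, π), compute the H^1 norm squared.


||u||_{H^1(0,π)}^2 = 13*π

u'(x) = 3*sin(x) - 2*cos(x).
Expand u² and (u')² and integrate term by term on (0, π), using: for integers n ≥ 1, ∫_0^π sin²(nx) dx = ∫_0^π cos²(nx) dx = π/2; for n ≠ n', ∫_0^π sin(nx)sin(n'x) dx = ∫_0^π cos(nx)cos(n'x) dx = 0; and by product-to-sum, ∫_0^π sin(nx)cos(n'x) dx = ½∫_0^π [sin((n+n')x) + sin((n−n')x)] dx, which is 0 when n+n' is even and 2n/(n²−n'²) when n+n' is odd (it need not vanish on (0, π)).
  u² squared terms: (-3)²·∫cos(x)² dx = 9·π/2 = 9*π/2;  (-2)²·∫sin(x)² dx = 4·π/2 = 2*π.
  u² cross terms: 2·(-3)·(-2)·∫cos(x)·sin(x) dx = 12·(0) = 0.
  So ∫_0^π u² dx = 9*π/2 + 2*π + 0 = 13*π/2.
  (u')² squared terms: (-2)²·∫cos(x)² dx = 4·π/2 = 2*π;  (3)²·∫sin(x)² dx = 9·π/2 = 9*π/2.
  (u')² cross terms: 2·(-2)·(3)·∫cos(x)·sin(x) dx = -12·(0) = 0.
  So ∫_0^π (u')² dx = 2*π + 9*π/2 + 0 = 13*π/2.
||u||_{H^1}^2 = (13*π/2) + (13*π/2) = 13*π.


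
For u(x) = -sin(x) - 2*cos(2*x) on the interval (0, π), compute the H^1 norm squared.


||u||_{H^1(0,π)}^2 = -40/3 + 11*π

u'(x) = 4*sin(2*x) - cos(x).
Expand u² and (u')² and integrate term by term on (0, π), using: for integers n ≥ 1, ∫_0^π sin²(nx) dx = ∫_0^π cos²(nx) dx = π/2; for n ≠ n', ∫_0^π sin(nx)sin(n'x) dx = ∫_0^π cos(nx)cos(n'x) dx = 0; and by product-to-sum, ∫_0^π sin(nx)cos(n'x) dx = ½∫_0^π [sin((n+n')x) + sin((n−n')x)] dx, which is 0 when n+n' is even and 2n/(n²−n'²) when n+n' is odd (it need not vanish on (0, π)).
  u² squared terms: (-1)²·∫sin(x)² dx = 1·π/2 = π/2;  (-2)²·∫cos(2x)² dx = 4·π/2 = 2*π.
  u² cross terms: 2·(-1)·(-2)·∫sin(x)·cos(2x) dx = 4·(-2/3) = -8/3.
  So ∫_0^π u² dx = π/2 + 2*π − 8/3 = -8/3 + 5*π/2.
  (u')² squared terms: (-1)²·∫cos(x)² dx = 1·π/2 = π/2;  (4)²·∫sin(2x)² dx = 16·π/2 = 8*π.
  (u')² cross terms: 2·(-1)·(4)·∫cos(x)·sin(2x) dx = -8·(4/3) = -32/3.
  So ∫_0^π (u')² dx = π/2 + 8*π − 32/3 = -32/3 + 17*π/2.
||u||_{H^1}^2 = (-8/3 + 5*π/2) + (-32/3 + 17*π/2) = -40/3 + 11*π.


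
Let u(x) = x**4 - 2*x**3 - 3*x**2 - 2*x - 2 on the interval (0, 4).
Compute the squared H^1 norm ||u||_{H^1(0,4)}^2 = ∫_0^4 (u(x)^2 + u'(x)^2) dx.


||u||_{H^1}^2 = 395936/45

The H^1 norm (squared) on an interval (0, L) is
  ||u||_{H^1}^2 = ∫_0^L u(x)^2 dx + ∫_0^L u'(x)^2 dx.
Compute u'(x) = 4*x**3 - 6*x**2 - 6*x - 2.
Then u(x)^2 = x**8 - 4*x**7 - 2*x**6 + 8*x**5 + 13*x**4 + 20*x**3 + 16*x**2 + 8*x + 4 and u'(x)^2 = 16*x**6 - 48*x**5 - 12*x**4 + 56*x**3 + 60*x**2 + 24*x + 4.
Integrate each monomial from 0 to 4 using ∫_0^4 c·x^n dx = c·4^(n+1)/(n+1):
  ∫_0^4 u(x)^2 dx = ∫_0^4 (x^8 - 4*x^7 - 2*x^6 + 8*x^5 + 13*x^4 + 20*x^3 + 16*x^2 + 8*x + 4) dx. Term by term:
    ∫_0^4 x^8 dx = 262144/9;  ∫_0^4 -4*x^7 dx = -32768;  ∫_0^4 -2*x^6 dx = -32768/7;
    ∫_0^4 8*x^5 dx = 16384/3;  ∫_0^4 13*x^4 dx = 13312/5;  ∫_0^4 20*x^3 dx = 1280;
    ∫_0^4 16*x^2 dx = 1024/3;  ∫_0^4 8*x dx = 64;  ∫_0^4 4 dx = 16.
  Sum: 262144/9 − 32768 − 32768/7 + 16384/3 + 13312/5 + 1280 + 1024/3 + 64 + 16 = 473456/315.
  ∫_0^4 u'(x)^2 dx = ∫_0^4 (16*x^6 - 48*x^5 - 12*x^4 + 56*x^3 + 60*x^2 + 24*x + 4) dx. Term by term:
    ∫_0^4 16*x^6 dx = 262144/7;  ∫_0^4 -48*x^5 dx = -32768;  ∫_0^4 -12*x^4 dx = -12288/5;
    ∫_0^4 56*x^3 dx = 3584;  ∫_0^4 60*x^2 dx = 1280;  ∫_0^4 24*x dx = 192;
    ∫_0^4 4 dx = 16.
  Sum: 262144/7 − 32768 − 12288/5 + 3584 + 1280 + 192 + 16 = 255344/35.
Adding: ||u||_{H^1}^2 = 473456/315 + 255344/35 = 395936/45.


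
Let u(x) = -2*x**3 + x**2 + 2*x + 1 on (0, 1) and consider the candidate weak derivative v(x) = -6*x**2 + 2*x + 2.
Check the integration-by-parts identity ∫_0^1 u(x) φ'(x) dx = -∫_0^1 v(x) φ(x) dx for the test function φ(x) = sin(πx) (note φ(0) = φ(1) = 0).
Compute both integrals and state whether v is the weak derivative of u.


LHS = -24/π^3, RHS = -24/π^3. Yes, v = u' weakly.

u(x) = -2*x**3 + x**2 + 2*x + 1, classical derivative u'(x) = -6*x**2 + 2*x + 2.
φ(x) = sin(πx), so φ'(x) = π*cos(π*x).
Note φ(0) = φ(1) = 0, so the boundary term u·φ vanishes.
LHS = ∫_0^1 u(x) φ'(x) dx = ∫_0^1 (-2*π*x^3*cos(π*x) + π*x^2*cos(π*x) + 2*π*x*cos(π*x) + π*cos(π*x)) dx. Term by term:
  ∫_0^1 π*cos(π*x) dx = 0;  ∫_0^1 π*x^2*cos(π*x) dx = -2/π;  ∫_0^1 -2*π*x^3*cos(π*x) dx = -24/π^3 + 6/π;
  ∫_0^1 2*π*x*cos(π*x) dx = -4/π.
Sum: 0 − 2/π + -24/π^3 + 6/π − 4/π = -24/π^3.
So LHS = -24/π^3.
∫_0^1 v(x) φ(x) dx = ∫_0^1 (-6*x^2*sin(π*x) + 2*x*sin(π*x) + 2*sin(π*x)) dx. Term by term:
  ∫_0^1 2*sin(π*x) dx = 4/π;  ∫_0^1 -6*x^2*sin(π*x) dx = -6/π + 24/π^3;  ∫_0^1 2*x*sin(π*x) dx = 2/π.
Sum: 4/π + -6/π + 24/π^3 + 2/π = 24/π^3.
So RHS = -∫_0^1 v(x) φ(x) dx = -24/π^3.
LHS = RHS, so the identity holds for this test φ.
Moreover u is smooth here and v(x) = u'(x) = -6*x**2 + 2*x + 2 pointwise, so the identity holds for every test function. Hence v is the weak derivative of u.


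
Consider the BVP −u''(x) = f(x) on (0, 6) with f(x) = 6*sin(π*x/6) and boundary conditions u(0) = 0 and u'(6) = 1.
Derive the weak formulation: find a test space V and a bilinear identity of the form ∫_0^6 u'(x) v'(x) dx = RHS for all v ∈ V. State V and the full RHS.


V = {v ∈ H^1(0, 6) : v(0) = 0} (test functions vanish at x = 0 where u is specified); weak form: ∫_0^6 u'v' dx = ∫_0^6 (6*sin(π*x/6)) v dx + v(6) for all v ∈ V.

Multiply both sides by a test function v and integrate from 0 to 6:
  ∫_0^6 −u''(x) v(x) dx = ∫_0^6 f(x) v(x) dx.
Integrate the LHS by parts once:
  ∫_0^6 −u'' v dx = −[u'(x) v(x)]_0^6 + ∫_0^6 u'(x) v'(x) dx.
Thus ∫_0^6 u'(x) v'(x) dx = ∫_0^6 f(x) v(x) dx + [u'(x) v(x)]_0^6.
Choose V so that boundary terms are either known or forced to vanish.
Mixed BC: u(0) = 0 (Dirichlet) and u'(6) = 1 (Neumann). Define V = {v ∈ H^1(0, 6) : v(0) = 0}. Then [u' v]_0^6 = u'(6)·v(6) − u'(0)·0 = v(6).
Weak formulation: find u (satisfying any essential BC) such that ∫_0^6 u'(x) v'(x) dx = ∫_0^6 f v dx + v(6) for all v ∈ V (Dirichlet at 0 absorbed into V; Neumann datum at x = 6 contributes the boundary term).
Substituting f(x) = 6*sin(π*x/6), the right-hand side is ∫_0^6 (6*sin(π*x/6)) v dx + v(6).


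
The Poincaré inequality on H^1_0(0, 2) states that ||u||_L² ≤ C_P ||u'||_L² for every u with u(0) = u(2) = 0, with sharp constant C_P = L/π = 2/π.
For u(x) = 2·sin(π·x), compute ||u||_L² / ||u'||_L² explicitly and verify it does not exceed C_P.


||u||_L² / ||u'||_L² = 1/π < C_P = 2/π.

u(x) = 2·sin(π·x), so u'(x) = 2*π*cos(π*x).
Writing u(x) = A·sin(kπx/L) with A = 2 and k = 2, use ∫_0^L sin²(kπx/L) dx = L/2 and ∫_0^L cos²(kπx/L) dx = L/2.
u² = 4·sin²(π·x) and (u')² = 4*π^2·cos²(π·x), and each of sin², cos² integrates to L/2 = 1 over (0, 2).
∫_0^2 u² dx = 4, so ||u||_L² = 2.
∫_0^2 (u')² dx = 4*π^2, so ||u'||_L² = 2*π.
Ratio ||u||_L² / ||u'||_L² = 1/π.
Sharp Poincaré constant on H^1_0(0, 2) is C_P = L/π = 2/π, achieved by sin(π/2·x).
This is the k = 2 harmonic; the ratio L/(kπ) is strictly less than C_P = L/π, consistent with the sharp inequality ||u||_L² ≤ C_P ||u'||_L².


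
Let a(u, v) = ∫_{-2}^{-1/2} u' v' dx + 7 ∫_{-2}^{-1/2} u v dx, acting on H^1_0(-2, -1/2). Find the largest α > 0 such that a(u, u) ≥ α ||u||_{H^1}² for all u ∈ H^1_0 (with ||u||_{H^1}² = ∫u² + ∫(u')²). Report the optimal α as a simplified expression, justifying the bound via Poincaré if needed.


α = 1

Coercivity of a(·,·) on H^1_0(-2, -1/2) means a(u, u) ≥ α ||u||_{H^1}² for every u ∈ H^1_0.
The interval has length L = 3/2, and Poincaré/coercivity depend only on L. Here a(u, u) = ∫(u')² + (7)·∫u².
Here c = 7 ≥ 1, so a(u,u) = ∫(u')² + c∫u² ≥ ∫(u')² + ∫u² = ||u||_{H^1}², i.e. α = 1 works. No larger α is possible: a(u,u) ≥ α||u||_{H^1}² means (1−α)∫(u')² ≥ (α−c)∫u², and for the modes u_n = sin(nπ(x−x₀)/L) (x₀ the left endpoint) one has ∫u_n²/∫(u_n')² = (L/(nπ))² → 0, so a(u_n,u_n)/||u_n||_{H^1}² → 1. Hence the optimal constant is α = 1.
Therefore α = 1.


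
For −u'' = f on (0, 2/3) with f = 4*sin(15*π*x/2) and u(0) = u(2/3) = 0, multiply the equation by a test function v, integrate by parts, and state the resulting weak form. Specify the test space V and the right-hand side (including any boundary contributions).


V = H^1_0(0, 2/3) (so v(0) = v(2/3) = 0); weak form: ∫_0^2/3 u'v' dx = ∫_0^2/3 (4*sin(15*π*x/2)) v dx for all v ∈ V.

Multiply both sides by a test function v and integrate from 0 to 2/3:
  ∫_0^2/3 −u''(x) v(x) dx = ∫_0^2/3 f(x) v(x) dx.
Integrate the LHS by parts once:
  ∫_0^2/3 −u'' v dx = −[u'(x) v(x)]_0^2/3 + ∫_0^2/3 u'(x) v'(x) dx.
Thus ∫_0^2/3 u'(x) v'(x) dx = ∫_0^2/3 f(x) v(x) dx + [u'(x) v(x)]_0^2/3.
Choose V so that boundary terms are either known or forced to vanish.
u is Dirichlet: u(0) = u(2/3) = 0. Let V = H^1_0(0, 2/3); then v(0) = v(2/3) = 0, and [u' v]_0^2/3 = 0.
Weak formulation: find u (satisfying any essential BC) such that ∫_0^2/3 u'(x) v'(x) dx = ∫_0^2/3 f v dx for all v ∈ V.
Substituting f(x) = 4*sin(15*π*x/2), the right-hand side is ∫_0^2/3 (4*sin(15*π*x/2)) v dx.


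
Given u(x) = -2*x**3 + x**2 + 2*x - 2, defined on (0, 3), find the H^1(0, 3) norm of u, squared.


||u||_{H^1}^2 = 62094/35

The H^1 norm (squared) on an interval (0, L) is
  ||u||_{H^1}^2 = ∫_0^L u(x)^2 dx + ∫_0^L u'(x)^2 dx.
Compute u'(x) = -6*x**2 + 2*x + 2.
Then u(x)^2 = 4*x**6 - 4*x**5 - 7*x**4 + 12*x**3 - 8*x + 4 and u'(x)^2 = 36*x**4 - 24*x**3 - 20*x**2 + 8*x + 4.
Integrate each monomial from 0 to 3 using ∫_0^3 c·x^n dx = c·3^(n+1)/(n+1):
  ∫_0^3 u(x)^2 dx = ∫_0^3 (4*x^6 - 4*x^5 - 7*x^4 + 12*x^3 - 8*x + 4) dx. Term by term:
    ∫_0^3 4*x^6 dx = 8748/7;  ∫_0^3 -4*x^5 dx = -486;  ∫_0^3 -7*x^4 dx = -1701/5;
    ∫_0^3 12*x^3 dx = 243;  ∫_0^3 -8*x dx = -36;  ∫_0^3 4 dx = 12.
  Sum: 8748/7 − 486 − 1701/5 + 243 − 36 + 12 = 22488/35.
  ∫_0^3 u'(x)^2 dx = ∫_0^3 (36*x^4 - 24*x^3 - 20*x^2 + 8*x + 4) dx. Term by term:
    ∫_0^3 36*x^4 dx = 8748/5;  ∫_0^3 -24*x^3 dx = -486;  ∫_0^3 -20*x^2 dx = -180;
    ∫_0^3 8*x dx = 36;  ∫_0^3 4 dx = 12.
  Sum: 8748/5 − 486 − 180 + 36 + 12 = 5658/5.
Adding: ||u||_{H^1}^2 = 22488/35 + 5658/5 = 62094/35.


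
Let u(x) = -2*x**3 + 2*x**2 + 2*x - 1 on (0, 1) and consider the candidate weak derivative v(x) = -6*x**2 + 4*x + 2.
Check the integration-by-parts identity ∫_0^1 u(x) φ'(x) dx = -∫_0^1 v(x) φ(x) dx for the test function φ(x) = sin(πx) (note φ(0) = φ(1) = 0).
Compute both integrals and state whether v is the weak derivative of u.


LHS = -24/π^3 - 2/π, RHS = -24/π^3 - 2/π. Yes, v = u' weakly.

u(x) = -2*x**3 + 2*x**2 + 2*x - 1, classical derivative u'(x) = -6*x**2 + 4*x + 2.
φ(x) = sin(πx), so φ'(x) = π*cos(π*x).
Note φ(0) = φ(1) = 0, so the boundary term u·φ vanishes.
LHS = ∫_0^1 u(x) φ'(x) dx = ∫_0^1 (-2*π*x^3*cos(π*x) + 2*π*x^2*cos(π*x) + 2*π*x*cos(π*x) - π*cos(π*x)) dx. Term by term:
  ∫_0^1 -π*cos(π*x) dx = 0;  ∫_0^1 -2*π*x^3*cos(π*x) dx = -24/π^3 + 6/π;  ∫_0^1 2*π*x*cos(π*x) dx = -4/π;
  ∫_0^1 2*π*x^2*cos(π*x) dx = -4/π.
Sum: 0 + -24/π^3 + 6/π − 4/π − 4/π = -24/π^3 - 2/π.
So LHS = -24/π^3 - 2/π.
∫_0^1 v(x) φ(x) dx = ∫_0^1 (-6*x^2*sin(π*x) + 4*x*sin(π*x) + 2*sin(π*x)) dx. Term by term:
  ∫_0^1 2*sin(π*x) dx = 4/π;  ∫_0^1 -6*x^2*sin(π*x) dx = -6/π + 24/π^3;  ∫_0^1 4*x*sin(π*x) dx = 4/π.
Sum: 4/π + -6/π + 24/π^3 + 4/π = 2/π + 24/π^3.
So RHS = -∫_0^1 v(x) φ(x) dx = -24/π^3 - 2/π.
LHS = RHS, so the identity holds for this test φ.
Moreover u is smooth here and v(x) = u'(x) = -6*x**2 + 4*x + 2 pointwise, so the identity holds for every test function. Hence v is the weak derivative of u.
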